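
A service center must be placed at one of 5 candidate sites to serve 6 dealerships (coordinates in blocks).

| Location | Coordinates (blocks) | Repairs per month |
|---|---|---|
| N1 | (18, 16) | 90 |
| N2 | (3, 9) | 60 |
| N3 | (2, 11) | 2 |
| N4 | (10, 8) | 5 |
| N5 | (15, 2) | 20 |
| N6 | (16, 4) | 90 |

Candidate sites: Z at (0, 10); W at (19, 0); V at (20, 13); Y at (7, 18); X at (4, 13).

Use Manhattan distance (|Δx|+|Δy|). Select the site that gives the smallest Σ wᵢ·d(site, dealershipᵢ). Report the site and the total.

V, total 3315 blocks

Total weighted distance at each candidate:
  Z (0, 10): total = 4906
  W (19, 0): total = 3921
  V (20, 13): total = 3315
  Y (7, 18): total = 4589
  X (4, 13): total = 4223
Minimum is at V with total 3315 blocks.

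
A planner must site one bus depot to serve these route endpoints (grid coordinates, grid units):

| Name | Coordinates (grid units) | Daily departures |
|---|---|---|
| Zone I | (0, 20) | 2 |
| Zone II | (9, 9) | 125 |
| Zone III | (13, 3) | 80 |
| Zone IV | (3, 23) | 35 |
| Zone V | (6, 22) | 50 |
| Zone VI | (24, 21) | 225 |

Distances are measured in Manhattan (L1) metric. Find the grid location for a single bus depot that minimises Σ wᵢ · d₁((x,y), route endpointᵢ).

(13, 21)

Manhattan distance separates: Σwᵢ(|x−xᵢ|+|y−yᵢ|) = Σwᵢ|x−xᵢ| + Σwᵢ|y−yᵢ|, so x and y are optimised independently as 1-D weighted medians.
Total weight W = 517; half = 258.5.
x-coordinate, sorted with cumulative weight:
  x=0 (Zone I, w=2) cum 2
  x=3 (Zone IV, w=35) cum 37
  x=6 (Zone V, w=50) cum 87
  x=9 (Zone II, w=125) cum 212
  x=13 (Zone III, w=80) cum 292  ← median
  x=24 (Zone VI, w=225) cum 517
⇒ x* = 13
y-coordinate, sorted with cumulative weight:
  y=3 (Zone III, w=80) cum 80
  y=9 (Zone II, w=125) cum 205
  y=20 (Zone I, w=2) cum 207
  y=21 (Zone VI, w=225) cum 432  ← median
  y=22 (Zone V, w=50) cum 482
  y=23 (Zone IV, w=35) cum 517
⇒ y* = 21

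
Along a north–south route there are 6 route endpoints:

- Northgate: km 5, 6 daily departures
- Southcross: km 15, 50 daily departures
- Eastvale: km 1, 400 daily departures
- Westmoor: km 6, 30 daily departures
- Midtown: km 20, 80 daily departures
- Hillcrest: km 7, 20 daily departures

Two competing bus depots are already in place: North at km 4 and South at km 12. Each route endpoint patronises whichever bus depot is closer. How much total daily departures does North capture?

456

The indifferent point is the midpoint (4+12)/2 = 8; route endpoints left of it (closer to North at 4) go to North, those right go to South.
  Eastvale at 1 (w=400) → North
  Northgate at 5 (w=6) → North
  Westmoor at 6 (w=30) → North
  Hillcrest at 7 (w=20) → North
  Southcross at 15 (w=50) → South
  Midtown at 20 (w=80) → South
North captures 456; South captures 130.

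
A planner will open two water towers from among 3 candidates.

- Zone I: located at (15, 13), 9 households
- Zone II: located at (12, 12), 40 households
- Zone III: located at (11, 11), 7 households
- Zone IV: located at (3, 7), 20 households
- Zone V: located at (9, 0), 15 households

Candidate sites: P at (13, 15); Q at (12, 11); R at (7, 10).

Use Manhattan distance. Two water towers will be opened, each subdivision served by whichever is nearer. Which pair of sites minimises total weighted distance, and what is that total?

Evaluate every pair (each demand assigned to the nearer of the two):
  {Q, R}: total = 412
  {P, R}: total = 551
  {P, Q}: total = 553
Best pair: {Q, R} with total 412.

{Q, R}, total 412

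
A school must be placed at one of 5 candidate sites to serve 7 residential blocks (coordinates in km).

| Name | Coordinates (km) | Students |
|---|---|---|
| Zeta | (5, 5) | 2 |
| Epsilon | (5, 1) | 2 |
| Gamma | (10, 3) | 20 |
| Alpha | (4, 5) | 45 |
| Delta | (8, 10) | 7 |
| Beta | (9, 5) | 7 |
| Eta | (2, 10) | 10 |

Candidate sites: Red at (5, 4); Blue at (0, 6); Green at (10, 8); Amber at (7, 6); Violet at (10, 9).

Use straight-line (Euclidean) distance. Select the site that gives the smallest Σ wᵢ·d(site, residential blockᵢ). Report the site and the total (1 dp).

Red, total 316.5 km

Total weighted distance at each candidate:
  Red (5, 4): total = 316.5
  Blue (0, 6): total = 589.4
  Green (10, 8): total = 555.1
  Amber (7, 6): total = 350.9
  Violet (10, 9): total = 601.3
Minimum is at Red with total 316.5 km.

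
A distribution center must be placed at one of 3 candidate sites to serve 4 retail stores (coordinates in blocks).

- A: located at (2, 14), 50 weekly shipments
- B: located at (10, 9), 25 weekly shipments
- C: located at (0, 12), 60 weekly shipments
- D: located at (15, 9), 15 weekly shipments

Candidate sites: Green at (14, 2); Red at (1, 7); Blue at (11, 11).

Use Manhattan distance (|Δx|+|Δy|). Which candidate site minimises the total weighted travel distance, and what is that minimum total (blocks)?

Total weighted distance at each candidate:
  Green (14, 2): total = 3035
  Red (1, 7): total = 1275
  Blue (11, 11): total = 1485
Minimum is at Red with total 1275 blocks.

Red, total 1275 blocks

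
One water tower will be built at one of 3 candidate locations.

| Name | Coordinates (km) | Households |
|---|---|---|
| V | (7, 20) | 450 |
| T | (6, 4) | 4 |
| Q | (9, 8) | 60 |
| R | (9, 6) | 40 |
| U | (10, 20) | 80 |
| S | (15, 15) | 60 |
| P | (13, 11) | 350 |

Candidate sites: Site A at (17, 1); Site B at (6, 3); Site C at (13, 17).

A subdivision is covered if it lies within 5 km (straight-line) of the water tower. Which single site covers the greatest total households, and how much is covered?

Coverage radius r = 5 km; a point is covered iff (Δx)²+(Δy)² ≤ 5² = 25.
  Site A (17, 1): covers {none} → 0
  Site B (6, 3): covers {T, R} → 44
  Site C (13, 17): covers {U, S} → 140
Maximum coverage at Site C: 140 households.

Site C, covering 140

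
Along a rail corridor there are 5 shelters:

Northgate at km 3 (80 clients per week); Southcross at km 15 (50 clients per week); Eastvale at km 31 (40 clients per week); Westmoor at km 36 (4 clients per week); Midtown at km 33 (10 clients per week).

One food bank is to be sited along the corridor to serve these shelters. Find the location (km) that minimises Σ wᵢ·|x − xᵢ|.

For a sum of weighted absolute distances on a line, the optimum is the weighted median (not the mean). Total weight W = 184; half-weight = 92.
Sort by position and accumulate weight:
  km 3 (Northgate, w=80) → cum 80
  km 15 (Southcross, w=50) → cum 130  ≥ 92 → median here
  km 31 (Eastvale, w=40) → cum 170
  km 33 (Midtown, w=10) → cum 180
  km 36 (Westmoor, w=4) → cum 184
Optimal location: km 15.

x = 15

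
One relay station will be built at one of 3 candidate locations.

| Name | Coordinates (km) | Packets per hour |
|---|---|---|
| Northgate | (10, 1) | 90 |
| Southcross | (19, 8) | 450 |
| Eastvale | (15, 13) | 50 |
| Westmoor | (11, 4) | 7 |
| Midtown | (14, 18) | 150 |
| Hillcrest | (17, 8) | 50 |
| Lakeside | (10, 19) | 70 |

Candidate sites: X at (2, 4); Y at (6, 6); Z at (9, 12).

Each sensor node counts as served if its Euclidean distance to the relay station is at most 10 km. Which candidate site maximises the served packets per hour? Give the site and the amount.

Z, covering 327

Coverage radius r = 10 km; a point is covered iff (Δx)²+(Δy)² ≤ 10² = 100.
  X (2, 4): covers {Northgate, Westmoor} → 97
  Y (6, 6): covers {Northgate, Westmoor} → 97
  Z (9, 12): covers {Eastvale, Westmoor, Midtown, Hillcrest, Lakeside} → 327
Maximum coverage at Z: 327 packets per hour.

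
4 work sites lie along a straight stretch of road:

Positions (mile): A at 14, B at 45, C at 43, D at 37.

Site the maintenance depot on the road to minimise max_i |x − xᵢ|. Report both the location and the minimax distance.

The 1-center on a line is the midpoint of the two extreme points: leftmost at 14, rightmost at 45.
Optimal location = (14 + 45)/2 = 29.5; maximum distance = (45 − 14)/2 = 15.5.

location 29.5, max distance 15.5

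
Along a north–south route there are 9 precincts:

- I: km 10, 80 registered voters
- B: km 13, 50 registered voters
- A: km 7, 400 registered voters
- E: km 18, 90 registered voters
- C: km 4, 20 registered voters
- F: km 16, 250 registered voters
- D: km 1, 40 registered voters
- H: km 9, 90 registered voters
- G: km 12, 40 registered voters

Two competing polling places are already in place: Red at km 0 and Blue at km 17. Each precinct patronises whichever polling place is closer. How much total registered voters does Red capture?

The indifferent point is the midpoint (0+17)/2 = 8.5; precincts left of it (closer to Red at 0) go to Red, those right go to Blue.
  D at 1 (w=40) → Red
  C at 4 (w=20) → Red
  A at 7 (w=400) → Red
  H at 9 (w=90) → Blue
  I at 10 (w=80) → Blue
  G at 12 (w=40) → Blue
  B at 13 (w=50) → Blue
  F at 16 (w=250) → Blue
  E at 18 (w=90) → Blue
Red captures 460; Blue captures 600.

460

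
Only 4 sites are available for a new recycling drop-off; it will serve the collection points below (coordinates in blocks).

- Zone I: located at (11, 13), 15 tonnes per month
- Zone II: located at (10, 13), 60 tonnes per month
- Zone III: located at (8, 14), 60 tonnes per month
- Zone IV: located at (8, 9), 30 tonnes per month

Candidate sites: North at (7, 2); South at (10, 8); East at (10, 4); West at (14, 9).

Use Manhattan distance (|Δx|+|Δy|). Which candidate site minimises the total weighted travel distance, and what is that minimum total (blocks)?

South, total 960 blocks

Total weighted distance at each candidate:
  North (7, 2): total = 2085
  South (10, 8): total = 960
  East (10, 4): total = 1620
  West (14, 9): total = 1425
Minimum is at South with total 960 blocks.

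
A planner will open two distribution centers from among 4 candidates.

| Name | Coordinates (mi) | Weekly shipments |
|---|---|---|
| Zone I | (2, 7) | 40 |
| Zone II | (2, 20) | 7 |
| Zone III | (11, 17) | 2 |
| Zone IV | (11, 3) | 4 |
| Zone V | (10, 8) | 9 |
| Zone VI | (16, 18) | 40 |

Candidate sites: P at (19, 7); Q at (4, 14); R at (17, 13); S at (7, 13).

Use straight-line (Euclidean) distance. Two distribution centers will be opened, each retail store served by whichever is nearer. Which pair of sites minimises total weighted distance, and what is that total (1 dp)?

{Q, R}, total 676.9

Evaluate every pair (each demand assigned to the nearer of the two):
  {Q, R}: total = 676.9
  {R, S}: total = 683.5
  {Q, S}: total = 854.2
  {P, S}: total = 884.0
  {P, Q}: total = 918.9
  {P, R}: total = 1093.7
Best pair: {Q, R} with total 676.9.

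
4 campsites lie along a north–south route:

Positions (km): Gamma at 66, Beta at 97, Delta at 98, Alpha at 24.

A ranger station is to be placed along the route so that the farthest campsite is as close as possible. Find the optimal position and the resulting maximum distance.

The 1-center on a line is the midpoint of the two extreme points: leftmost at 24, rightmost at 98.
Optimal location = (24 + 98)/2 = 61; maximum distance = (98 − 24)/2 = 37.

location 61, max distance 37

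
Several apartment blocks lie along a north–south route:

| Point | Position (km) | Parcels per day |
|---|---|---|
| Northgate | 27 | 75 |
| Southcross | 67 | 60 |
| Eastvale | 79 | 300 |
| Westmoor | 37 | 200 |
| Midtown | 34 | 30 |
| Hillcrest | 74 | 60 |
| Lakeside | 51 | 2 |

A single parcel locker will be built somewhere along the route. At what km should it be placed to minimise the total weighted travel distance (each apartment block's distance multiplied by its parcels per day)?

For a sum of weighted absolute distances on a line, the optimum is the weighted median (not the mean). Total weight W = 727; half-weight = 363.5.
Sort by position and accumulate weight:
  km 27 (Northgate, w=75) → cum 75
  km 34 (Midtown, w=30) → cum 105
  km 37 (Westmoor, w=200) → cum 305
  km 51 (Lakeside, w=2) → cum 307
  km 67 (Southcross, w=60) → cum 367  ≥ 363.5 → median here
  km 74 (Hillcrest, w=60) → cum 427
  km 79 (Eastvale, w=300) → cum 727
Optimal location: km 67.

x = 67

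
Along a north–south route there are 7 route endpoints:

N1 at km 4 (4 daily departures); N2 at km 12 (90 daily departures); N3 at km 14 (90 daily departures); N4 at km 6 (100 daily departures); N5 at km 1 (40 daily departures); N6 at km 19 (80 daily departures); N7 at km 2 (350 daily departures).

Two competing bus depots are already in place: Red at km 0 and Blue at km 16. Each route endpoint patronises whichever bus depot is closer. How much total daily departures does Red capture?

494

The indifferent point is the midpoint (0+16)/2 = 8; route endpoints left of it (closer to Red at 0) go to Red, those right go to Blue.
  N5 at 1 (w=40) → Red
  N7 at 2 (w=350) → Red
  N1 at 4 (w=4) → Red
  N4 at 6 (w=100) → Red
  N2 at 12 (w=90) → Blue
  N3 at 14 (w=90) → Blue
  N6 at 19 (w=80) → Blue
Red captures 494; Blue captures 260.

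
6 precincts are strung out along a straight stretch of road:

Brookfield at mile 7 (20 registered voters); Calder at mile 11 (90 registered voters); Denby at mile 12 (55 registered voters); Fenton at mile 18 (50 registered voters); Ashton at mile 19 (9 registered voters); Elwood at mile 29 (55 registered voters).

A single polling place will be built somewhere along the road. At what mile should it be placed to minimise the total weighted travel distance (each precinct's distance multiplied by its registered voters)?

For a sum of weighted absolute distances on a line, the optimum is the weighted median (not the mean). Total weight W = 279; half-weight = 139.5.
Sort by position and accumulate weight:
  mile 7 (Brookfield, w=20) → cum 20
  mile 11 (Calder, w=90) → cum 110
  mile 12 (Denby, w=55) → cum 165  ≥ 139.5 → median here
  mile 18 (Fenton, w=50) → cum 215
  mile 19 (Ashton, w=9) → cum 224
  mile 29 (Elwood, w=55) → cum 279
Optimal location: mile 12.

x = 12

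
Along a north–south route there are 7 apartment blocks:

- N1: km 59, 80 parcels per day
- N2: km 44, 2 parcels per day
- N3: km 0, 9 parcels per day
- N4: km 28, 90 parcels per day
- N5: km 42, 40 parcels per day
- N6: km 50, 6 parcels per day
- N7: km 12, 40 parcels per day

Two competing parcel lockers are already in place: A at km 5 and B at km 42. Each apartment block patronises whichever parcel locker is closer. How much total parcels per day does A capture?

49

The indifferent point is the midpoint (5+42)/2 = 23.5; apartment blocks left of it (closer to A at 5) go to A, those right go to B.
  N3 at 0 (w=9) → A
  N7 at 12 (w=40) → A
  N4 at 28 (w=90) → B
  N5 at 42 (w=40) → B
  N2 at 44 (w=2) → B
  N6 at 50 (w=6) → B
  N1 at 59 (w=80) → B
A captures 49; B captures 218.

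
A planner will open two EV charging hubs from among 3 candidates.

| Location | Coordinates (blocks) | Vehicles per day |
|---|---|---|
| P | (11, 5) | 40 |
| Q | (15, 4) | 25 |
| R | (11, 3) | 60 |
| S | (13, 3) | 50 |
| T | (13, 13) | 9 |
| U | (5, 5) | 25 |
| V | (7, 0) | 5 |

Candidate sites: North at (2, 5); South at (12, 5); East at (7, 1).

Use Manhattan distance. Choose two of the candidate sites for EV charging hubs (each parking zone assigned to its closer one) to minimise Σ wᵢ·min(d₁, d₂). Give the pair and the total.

{North, South}, total 676

Evaluate every pair (each demand assigned to the nearer of the two):
  {North, South}: total = 676
  {South, East}: total = 706
  {North, East}: total = 1597
Best pair: {North, South} with total 676.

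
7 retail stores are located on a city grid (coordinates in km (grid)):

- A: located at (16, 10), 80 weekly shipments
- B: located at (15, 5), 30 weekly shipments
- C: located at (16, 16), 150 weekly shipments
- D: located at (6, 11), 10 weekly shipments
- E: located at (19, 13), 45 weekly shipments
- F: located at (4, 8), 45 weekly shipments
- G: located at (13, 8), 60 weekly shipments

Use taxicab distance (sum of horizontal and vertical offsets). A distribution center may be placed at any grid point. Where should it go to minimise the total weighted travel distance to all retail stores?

(16, 10)

Manhattan distance separates: Σwᵢ(|x−xᵢ|+|y−yᵢ|) = Σwᵢ|x−xᵢ| + Σwᵢ|y−yᵢ|, so x and y are optimised independently as 1-D weighted medians.
Total weight W = 420; half = 210.
x-coordinate, sorted with cumulative weight:
  x=4 (F, w=45) cum 45
  x=6 (D, w=10) cum 55
  x=13 (G, w=60) cum 115
  x=15 (B, w=30) cum 145
  x=16 (A, w=80) cum 225  ← median
  x=16 (C, w=150) cum 375
  x=19 (E, w=45) cum 420
⇒ x* = 16
y-coordinate, sorted with cumulative weight:
  y=5 (B, w=30) cum 30
  y=8 (F, w=45) cum 75
  y=8 (G, w=60) cum 135
  y=10 (A, w=80) cum 215  ← median
  y=11 (D, w=10) cum 225
  y=13 (E, w=45) cum 270
  y=16 (C, w=150) cum 420
⇒ y* = 10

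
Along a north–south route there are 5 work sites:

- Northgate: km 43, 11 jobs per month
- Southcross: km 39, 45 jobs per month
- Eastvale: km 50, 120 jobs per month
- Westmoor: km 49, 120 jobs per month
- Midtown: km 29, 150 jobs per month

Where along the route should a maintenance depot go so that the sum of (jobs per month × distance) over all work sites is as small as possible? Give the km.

For a sum of weighted absolute distances on a line, the optimum is the weighted median (not the mean). Total weight W = 446; half-weight = 223.
Sort by position and accumulate weight:
  km 29 (Midtown, w=150) → cum 150
  km 39 (Southcross, w=45) → cum 195
  km 43 (Northgate, w=11) → cum 206
  km 49 (Westmoor, w=120) → cum 326  ≥ 223 → median here
  km 50 (Eastvale, w=120) → cum 446
Optimal location: km 49.

x = 49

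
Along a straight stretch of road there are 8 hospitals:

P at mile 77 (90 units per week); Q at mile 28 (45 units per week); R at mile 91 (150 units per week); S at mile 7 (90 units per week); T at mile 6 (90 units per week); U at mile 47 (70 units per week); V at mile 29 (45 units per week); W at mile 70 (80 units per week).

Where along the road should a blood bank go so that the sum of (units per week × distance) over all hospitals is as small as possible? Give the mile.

For a sum of weighted absolute distances on a line, the optimum is the weighted median (not the mean). Total weight W = 660; half-weight = 330.
Sort by position and accumulate weight:
  mile 6 (T, w=90) → cum 90
  mile 7 (S, w=90) → cum 180
  mile 28 (Q, w=45) → cum 225
  mile 29 (V, w=45) → cum 270
  mile 47 (U, w=70) → cum 340  ≥ 330 → median here
  mile 70 (W, w=80) → cum 420
  mile 77 (P, w=90) → cum 510
  mile 91 (R, w=150) → cum 660
Optimal location: mile 47.

x = 47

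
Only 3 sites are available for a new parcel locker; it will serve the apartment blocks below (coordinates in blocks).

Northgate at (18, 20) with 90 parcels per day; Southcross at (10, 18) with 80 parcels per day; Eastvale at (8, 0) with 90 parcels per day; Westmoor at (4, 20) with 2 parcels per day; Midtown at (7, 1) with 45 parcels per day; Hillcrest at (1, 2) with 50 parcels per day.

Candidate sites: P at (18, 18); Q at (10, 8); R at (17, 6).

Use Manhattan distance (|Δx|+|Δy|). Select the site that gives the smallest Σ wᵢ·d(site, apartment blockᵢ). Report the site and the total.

Q, total 4736 blocks

Total weighted distance at each candidate:
  P (18, 18): total = 6282
  Q (10, 8): total = 4736
  R (17, 6): total = 5949
Minimum is at Q with total 4736 blocks.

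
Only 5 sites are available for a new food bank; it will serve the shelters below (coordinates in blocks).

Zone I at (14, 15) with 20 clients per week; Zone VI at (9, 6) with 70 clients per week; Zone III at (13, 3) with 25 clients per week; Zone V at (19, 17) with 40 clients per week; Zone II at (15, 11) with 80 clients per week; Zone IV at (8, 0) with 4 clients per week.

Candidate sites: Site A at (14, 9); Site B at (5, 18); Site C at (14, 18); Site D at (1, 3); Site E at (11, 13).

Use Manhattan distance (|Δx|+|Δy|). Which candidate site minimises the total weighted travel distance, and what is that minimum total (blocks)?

Total weighted distance at each candidate:
  Site A (14, 9): total = 1675
  Site B (5, 18): total = 3979
  Site C (14, 18): total = 2626
  Site D (1, 3): total = 4650
  Site E (11, 13): total = 2054
Minimum is at Site A with total 1675 blocks.

Site A, total 1675 blocks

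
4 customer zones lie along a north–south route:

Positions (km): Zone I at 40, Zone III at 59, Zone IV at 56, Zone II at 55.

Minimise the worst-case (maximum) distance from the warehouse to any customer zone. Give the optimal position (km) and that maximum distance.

The 1-center on a line is the midpoint of the two extreme points: leftmost at 40, rightmost at 59.
Optimal location = (40 + 59)/2 = 49.5; maximum distance = (59 − 40)/2 = 9.5.

location 49.5, max distance 9.5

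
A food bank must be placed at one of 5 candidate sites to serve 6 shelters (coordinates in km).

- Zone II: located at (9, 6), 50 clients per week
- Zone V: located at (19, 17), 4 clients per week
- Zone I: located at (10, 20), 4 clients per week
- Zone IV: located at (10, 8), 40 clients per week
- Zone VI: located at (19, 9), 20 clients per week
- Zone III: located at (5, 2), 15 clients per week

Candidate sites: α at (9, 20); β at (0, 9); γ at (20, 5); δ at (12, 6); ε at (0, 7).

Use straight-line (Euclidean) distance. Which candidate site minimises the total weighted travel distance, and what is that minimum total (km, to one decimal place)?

Total weighted distance at each candidate:
  α (9, 20): total = 1801.3
  β (0, 9): total = 1527.3
  γ (20, 5): total = 1402.1
  δ (12, 6): total = 645.1
  ε (0, 7): total = 1494.4
Minimum is at δ with total 645.1 km.

δ, total 645.1 km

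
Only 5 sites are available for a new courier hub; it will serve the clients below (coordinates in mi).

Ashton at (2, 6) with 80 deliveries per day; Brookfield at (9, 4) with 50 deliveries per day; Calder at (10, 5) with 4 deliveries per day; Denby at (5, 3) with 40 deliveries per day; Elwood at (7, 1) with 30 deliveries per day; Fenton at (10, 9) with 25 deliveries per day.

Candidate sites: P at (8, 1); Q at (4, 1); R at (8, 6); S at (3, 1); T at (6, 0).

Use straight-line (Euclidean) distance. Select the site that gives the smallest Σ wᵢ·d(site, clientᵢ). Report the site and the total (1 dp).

Total weighted distance at each candidate:
  P (8, 1): total = 1181.2
  Q (4, 1): total = 1180.6
  R (8, 6): total = 1013.6
  S (3, 1): total = 1274.5
  T (6, 0): total = 1267.6
Minimum is at R with total 1013.6 mi.

R, total 1013.6 mi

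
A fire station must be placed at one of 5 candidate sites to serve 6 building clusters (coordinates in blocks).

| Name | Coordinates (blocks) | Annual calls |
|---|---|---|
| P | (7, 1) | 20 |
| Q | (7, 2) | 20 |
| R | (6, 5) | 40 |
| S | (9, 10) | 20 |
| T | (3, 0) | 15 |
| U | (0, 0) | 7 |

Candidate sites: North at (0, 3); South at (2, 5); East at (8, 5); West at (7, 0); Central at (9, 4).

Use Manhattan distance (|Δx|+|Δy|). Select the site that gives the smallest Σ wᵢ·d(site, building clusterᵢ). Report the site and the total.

East, total 621 blocks

Total weighted distance at each candidate:
  North (0, 3): total = 1091
  South (2, 5): total = 879
  East (8, 5): total = 621
  West (7, 0): total = 649
  Central (9, 4): total = 701
Minimum is at East with total 621 blocks.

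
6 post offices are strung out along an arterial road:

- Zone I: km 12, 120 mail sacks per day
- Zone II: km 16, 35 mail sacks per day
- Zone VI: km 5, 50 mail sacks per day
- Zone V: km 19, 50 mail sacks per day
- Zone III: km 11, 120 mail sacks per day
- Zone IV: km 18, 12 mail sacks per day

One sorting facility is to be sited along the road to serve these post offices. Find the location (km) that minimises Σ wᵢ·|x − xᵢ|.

x = 12

For a sum of weighted absolute distances on a line, the optimum is the weighted median (not the mean). Total weight W = 387; half-weight = 193.5.
Sort by position and accumulate weight:
  km 5 (Zone VI, w=50) → cum 50
  km 11 (Zone III, w=120) → cum 170
  km 12 (Zone I, w=120) → cum 290  ≥ 193.5 → median here
  km 16 (Zone II, w=35) → cum 325
  km 18 (Zone IV, w=12) → cum 337
  km 19 (Zone V, w=50) → cum 387
Optimal location: km 12.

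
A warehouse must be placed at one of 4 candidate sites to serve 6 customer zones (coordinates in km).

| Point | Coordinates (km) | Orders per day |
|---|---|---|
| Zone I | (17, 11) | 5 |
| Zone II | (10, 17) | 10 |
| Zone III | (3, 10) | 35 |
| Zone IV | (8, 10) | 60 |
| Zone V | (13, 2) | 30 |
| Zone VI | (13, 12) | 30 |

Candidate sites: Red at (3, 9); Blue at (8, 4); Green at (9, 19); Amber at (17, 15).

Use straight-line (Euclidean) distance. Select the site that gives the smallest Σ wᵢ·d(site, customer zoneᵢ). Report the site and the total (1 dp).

Red, total 1197.4 km

Total weighted distance at each candidate:
  Red (3, 9): total = 1197.4
  Blue (8, 4): total = 1266.5
  Green (9, 19): total = 1766.6
  Amber (17, 15): total = 1788.9
Minimum is at Red with total 1197.4 km.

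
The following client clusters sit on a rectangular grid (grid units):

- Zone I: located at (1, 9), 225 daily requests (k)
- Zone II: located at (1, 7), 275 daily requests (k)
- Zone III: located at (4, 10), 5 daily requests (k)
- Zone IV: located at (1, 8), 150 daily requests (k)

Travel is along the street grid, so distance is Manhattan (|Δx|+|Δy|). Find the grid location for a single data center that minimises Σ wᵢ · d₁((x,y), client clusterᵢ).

Manhattan distance separates: Σwᵢ(|x−xᵢ|+|y−yᵢ|) = Σwᵢ|x−xᵢ| + Σwᵢ|y−yᵢ|, so x and y are optimised independently as 1-D weighted medians.
Total weight W = 655; half = 327.5.
x-coordinate, sorted with cumulative weight:
  x=1 (Zone I, w=225) cum 225
  x=1 (Zone II, w=275) cum 500  ← median
  x=1 (Zone IV, w=150) cum 650
  x=4 (Zone III, w=5) cum 655
⇒ x* = 1
y-coordinate, sorted with cumulative weight:
  y=7 (Zone II, w=275) cum 275
  y=8 (Zone IV, w=150) cum 425  ← median
  y=9 (Zone I, w=225) cum 650
  y=10 (Zone III, w=5) cum 655
⇒ y* = 8

(1, 8)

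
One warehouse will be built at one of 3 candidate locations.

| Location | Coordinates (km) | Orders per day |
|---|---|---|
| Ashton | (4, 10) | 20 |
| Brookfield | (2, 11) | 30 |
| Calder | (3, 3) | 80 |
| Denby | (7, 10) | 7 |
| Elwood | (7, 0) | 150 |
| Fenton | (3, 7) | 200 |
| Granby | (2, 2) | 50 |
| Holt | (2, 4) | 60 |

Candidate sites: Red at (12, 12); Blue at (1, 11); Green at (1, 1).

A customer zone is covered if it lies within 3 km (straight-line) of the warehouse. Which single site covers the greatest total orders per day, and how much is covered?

Green, covering 130

Coverage radius r = 3 km; a point is covered iff (Δx)²+(Δy)² ≤ 3² = 9.
  Red (12, 12): covers {none} → 0
  Blue (1, 11): covers {Brookfield} → 30
  Green (1, 1): covers {Calder, Granby} → 130
Maximum coverage at Green: 130 orders per day.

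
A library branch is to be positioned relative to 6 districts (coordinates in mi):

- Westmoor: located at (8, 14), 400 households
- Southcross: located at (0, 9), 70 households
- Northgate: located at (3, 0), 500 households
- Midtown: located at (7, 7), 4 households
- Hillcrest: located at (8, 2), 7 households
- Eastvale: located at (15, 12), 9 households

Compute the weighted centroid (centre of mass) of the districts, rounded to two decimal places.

(4.97, 6.44)

The minimiser of Σwᵢ‖p−pᵢ‖² is the weighted centroid p* = (Σwᵢpᵢ)/(Σwᵢ).
Σwᵢ = 990.
Σwᵢxᵢ = 400·8 + 70·0 + 500·3 + 4·7 + 7·8 + 9·15 = 4919.
Σwᵢyᵢ = 400·14 + 70·9 + 500·0 + 4·7 + 7·2 + 9·12 = 6380.
x* = 4919/990 = 4.97, y* = 6380/990 = 6.44.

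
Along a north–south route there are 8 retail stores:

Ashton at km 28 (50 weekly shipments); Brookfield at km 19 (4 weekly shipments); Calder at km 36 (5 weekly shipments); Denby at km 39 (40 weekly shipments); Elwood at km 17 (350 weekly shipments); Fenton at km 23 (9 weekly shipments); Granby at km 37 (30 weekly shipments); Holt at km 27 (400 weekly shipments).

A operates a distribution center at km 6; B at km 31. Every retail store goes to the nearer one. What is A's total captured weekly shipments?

350

The indifferent point is the midpoint (6+31)/2 = 18.5; retail stores left of it (closer to A at 6) go to A, those right go to B.
  Elwood at 17 (w=350) → A
  Brookfield at 19 (w=4) → B
  Fenton at 23 (w=9) → B
  Holt at 27 (w=400) → B
  Ashton at 28 (w=50) → B
  Calder at 36 (w=5) → B
  Granby at 37 (w=30) → B
  Denby at 39 (w=40) → B
A captures 350; B captures 538.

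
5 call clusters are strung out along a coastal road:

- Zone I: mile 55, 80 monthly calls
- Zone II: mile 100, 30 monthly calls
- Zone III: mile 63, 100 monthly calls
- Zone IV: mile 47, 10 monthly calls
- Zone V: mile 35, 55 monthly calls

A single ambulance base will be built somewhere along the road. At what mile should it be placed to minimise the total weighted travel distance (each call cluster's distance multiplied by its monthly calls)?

For a sum of weighted absolute distances on a line, the optimum is the weighted median (not the mean). Total weight W = 275; half-weight = 137.5.
Sort by position and accumulate weight:
  mile 35 (Zone V, w=55) → cum 55
  mile 47 (Zone IV, w=10) → cum 65
  mile 55 (Zone I, w=80) → cum 145  ≥ 137.5 → median here
  mile 63 (Zone III, w=100) → cum 245
  mile 100 (Zone II, w=30) → cum 275
Optimal location: mile 55.

x = 55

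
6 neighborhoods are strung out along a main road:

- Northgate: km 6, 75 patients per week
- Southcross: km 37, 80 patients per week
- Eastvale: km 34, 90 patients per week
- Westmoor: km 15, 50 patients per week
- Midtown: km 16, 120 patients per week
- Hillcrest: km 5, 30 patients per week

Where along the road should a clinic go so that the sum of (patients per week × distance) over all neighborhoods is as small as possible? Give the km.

For a sum of weighted absolute distances on a line, the optimum is the weighted median (not the mean). Total weight W = 445; half-weight = 222.5.
Sort by position and accumulate weight:
  km 5 (Hillcrest, w=30) → cum 30
  km 6 (Northgate, w=75) → cum 105
  km 15 (Westmoor, w=50) → cum 155
  km 16 (Midtown, w=120) → cum 275  ≥ 222.5 → median here
  km 34 (Eastvale, w=90) → cum 365
  km 37 (Southcross, w=80) → cum 445
Optimal location: km 16.

x = 16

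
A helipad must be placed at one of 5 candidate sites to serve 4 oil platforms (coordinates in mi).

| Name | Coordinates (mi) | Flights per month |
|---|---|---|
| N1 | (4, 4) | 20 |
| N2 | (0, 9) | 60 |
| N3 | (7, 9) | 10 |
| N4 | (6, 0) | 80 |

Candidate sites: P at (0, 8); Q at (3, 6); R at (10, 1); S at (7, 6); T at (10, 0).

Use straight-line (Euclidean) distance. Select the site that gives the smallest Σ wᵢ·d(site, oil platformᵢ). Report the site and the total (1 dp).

Total weighted distance at each candidate:
  P (0, 8): total = 1043.8
  Q (3, 6): total = 885.9
  R (10, 1): total = 1317.8
  S (7, 6): total = 1045.7
  T (10, 0): total = 1366.3
Minimum is at Q with total 885.9 mi.

Q, total 885.9 mi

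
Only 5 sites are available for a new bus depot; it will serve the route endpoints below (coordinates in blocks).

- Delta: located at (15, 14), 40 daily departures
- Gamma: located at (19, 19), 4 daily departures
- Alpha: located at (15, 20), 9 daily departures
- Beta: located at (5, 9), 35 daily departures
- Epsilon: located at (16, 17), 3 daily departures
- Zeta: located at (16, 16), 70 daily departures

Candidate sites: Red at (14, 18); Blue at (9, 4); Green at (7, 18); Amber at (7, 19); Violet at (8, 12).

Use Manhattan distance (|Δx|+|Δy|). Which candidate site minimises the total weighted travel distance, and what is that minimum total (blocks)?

Red, total 1170 blocks

Total weighted distance at each candidate:
  Red (14, 18): total = 1170
  Blue (9, 4): total = 2643
  Green (7, 18): total = 1807
  Amber (7, 19): total = 1942
  Violet (8, 12): total = 1656
Minimum is at Red with total 1170 blocks.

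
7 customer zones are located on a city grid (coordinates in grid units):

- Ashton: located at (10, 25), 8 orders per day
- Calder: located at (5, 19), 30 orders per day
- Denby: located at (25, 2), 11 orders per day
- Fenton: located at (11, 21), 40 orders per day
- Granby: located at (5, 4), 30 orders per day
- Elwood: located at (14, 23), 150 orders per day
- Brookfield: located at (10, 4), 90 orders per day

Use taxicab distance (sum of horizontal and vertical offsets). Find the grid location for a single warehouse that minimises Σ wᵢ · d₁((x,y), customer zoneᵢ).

Manhattan distance separates: Σwᵢ(|x−xᵢ|+|y−yᵢ|) = Σwᵢ|x−xᵢ| + Σwᵢ|y−yᵢ|, so x and y are optimised independently as 1-D weighted medians.
Total weight W = 359; half = 179.5.
x-coordinate, sorted with cumulative weight:
  x=5 (Calder, w=30) cum 30
  x=5 (Granby, w=30) cum 60
  x=10 (Ashton, w=8) cum 68
  x=10 (Brookfield, w=90) cum 158
  x=11 (Fenton, w=40) cum 198  ← median
  x=14 (Elwood, w=150) cum 348
  x=25 (Denby, w=11) cum 359
⇒ x* = 11
y-coordinate, sorted with cumulative weight:
  y=2 (Denby, w=11) cum 11
  y=4 (Granby, w=30) cum 41
  y=4 (Brookfield, w=90) cum 131
  y=19 (Calder, w=30) cum 161
  y=21 (Fenton, w=40) cum 201  ← median
  y=23 (Elwood, w=150) cum 351
  y=25 (Ashton, w=8) cum 359
⇒ y* = 21

(11, 21)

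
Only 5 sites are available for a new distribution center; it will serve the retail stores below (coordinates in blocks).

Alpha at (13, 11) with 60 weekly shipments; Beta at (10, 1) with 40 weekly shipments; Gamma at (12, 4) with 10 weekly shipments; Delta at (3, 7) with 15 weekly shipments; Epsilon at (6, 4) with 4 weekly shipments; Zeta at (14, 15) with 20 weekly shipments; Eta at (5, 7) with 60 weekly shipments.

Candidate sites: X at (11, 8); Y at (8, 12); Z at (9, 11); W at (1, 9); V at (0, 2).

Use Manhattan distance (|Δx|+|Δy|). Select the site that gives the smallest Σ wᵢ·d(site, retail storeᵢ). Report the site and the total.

X, total 1461 blocks

Total weighted distance at each candidate:
  X (11, 8): total = 1461
  Y (8, 12): total = 1850
  Z (9, 11): total = 1630
  W (1, 9): total = 2520
  V (0, 2): total = 3192
Minimum is at X with total 1461 blocks.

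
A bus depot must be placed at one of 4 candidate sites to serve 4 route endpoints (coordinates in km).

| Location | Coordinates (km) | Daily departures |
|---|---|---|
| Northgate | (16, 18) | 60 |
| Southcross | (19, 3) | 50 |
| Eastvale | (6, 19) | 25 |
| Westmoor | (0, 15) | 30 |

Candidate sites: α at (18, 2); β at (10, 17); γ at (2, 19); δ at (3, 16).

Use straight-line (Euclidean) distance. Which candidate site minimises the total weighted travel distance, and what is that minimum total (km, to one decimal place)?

β, total 1614.9 km

Total weighted distance at each candidate:
  α (18, 2): total = 2224.5
  β (10, 17): total = 1614.9
  γ (2, 19): total = 2243.6
  δ (3, 16): total = 2020.9
Minimum is at β with total 1614.9 km.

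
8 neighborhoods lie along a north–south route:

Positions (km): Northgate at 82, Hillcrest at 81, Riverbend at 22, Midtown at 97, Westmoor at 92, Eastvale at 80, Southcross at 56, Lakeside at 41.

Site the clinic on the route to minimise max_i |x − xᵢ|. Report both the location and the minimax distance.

location 59.5, max distance 37.5

The 1-center on a line is the midpoint of the two extreme points: leftmost at 22, rightmost at 97.
Optimal location = (22 + 97)/2 = 59.5; maximum distance = (97 − 22)/2 = 37.5.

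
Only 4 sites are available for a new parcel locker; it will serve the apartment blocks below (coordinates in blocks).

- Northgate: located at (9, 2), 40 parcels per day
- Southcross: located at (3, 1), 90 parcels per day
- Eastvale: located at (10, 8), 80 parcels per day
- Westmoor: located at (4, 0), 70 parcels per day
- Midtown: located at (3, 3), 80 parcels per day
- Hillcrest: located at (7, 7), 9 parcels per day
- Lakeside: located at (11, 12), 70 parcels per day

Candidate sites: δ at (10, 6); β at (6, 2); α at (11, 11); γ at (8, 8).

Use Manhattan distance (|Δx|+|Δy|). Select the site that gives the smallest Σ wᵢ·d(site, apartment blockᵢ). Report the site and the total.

β, total 2984 blocks

Total weighted distance at each candidate:
  δ (10, 6): total = 3606
  β (6, 2): total = 2984
  α (11, 11): total = 5062
  γ (8, 8): total = 3668
Minimum is at β with total 2984 blocks.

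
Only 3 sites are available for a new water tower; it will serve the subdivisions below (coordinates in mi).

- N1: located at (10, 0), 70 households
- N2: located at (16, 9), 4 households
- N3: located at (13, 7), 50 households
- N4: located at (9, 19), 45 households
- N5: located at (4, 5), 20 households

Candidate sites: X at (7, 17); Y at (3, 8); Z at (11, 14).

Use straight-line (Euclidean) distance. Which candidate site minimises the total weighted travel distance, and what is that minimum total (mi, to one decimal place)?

Z, total 1845.2 mi

Total weighted distance at each candidate:
  X (7, 17): total = 2214.3
  Y (3, 8): total = 1925.9
  Z (11, 14): total = 1845.2
Minimum is at Z with total 1845.2 mi.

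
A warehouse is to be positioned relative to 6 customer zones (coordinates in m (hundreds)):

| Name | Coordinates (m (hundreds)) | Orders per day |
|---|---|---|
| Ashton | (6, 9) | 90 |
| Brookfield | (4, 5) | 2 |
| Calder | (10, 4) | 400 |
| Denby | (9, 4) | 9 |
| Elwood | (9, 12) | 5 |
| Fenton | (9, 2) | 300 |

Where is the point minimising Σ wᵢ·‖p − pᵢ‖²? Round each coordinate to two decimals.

(9.15, 3.87)

The minimiser of Σwᵢ‖p−pᵢ‖² is the weighted centroid p* = (Σwᵢpᵢ)/(Σwᵢ).
Σwᵢ = 806.
Σwᵢxᵢ = 90·6 + 2·4 + 400·10 + 9·9 + 5·9 + 300·9 = 7374.
Σwᵢyᵢ = 90·9 + 2·5 + 400·4 + 9·4 + 5·12 + 300·2 = 3116.
x* = 7374/806 = 9.15, y* = 3116/806 = 3.87.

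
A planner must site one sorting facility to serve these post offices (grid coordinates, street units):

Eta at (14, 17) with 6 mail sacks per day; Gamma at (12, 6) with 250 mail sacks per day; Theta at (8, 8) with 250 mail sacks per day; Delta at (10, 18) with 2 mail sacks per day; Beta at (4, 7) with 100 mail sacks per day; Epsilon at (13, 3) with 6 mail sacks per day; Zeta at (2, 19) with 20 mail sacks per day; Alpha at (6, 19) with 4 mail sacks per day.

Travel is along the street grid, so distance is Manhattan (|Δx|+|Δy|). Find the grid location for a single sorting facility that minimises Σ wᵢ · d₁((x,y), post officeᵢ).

Manhattan distance separates: Σwᵢ(|x−xᵢ|+|y−yᵢ|) = Σwᵢ|x−xᵢ| + Σwᵢ|y−yᵢ|, so x and y are optimised independently as 1-D weighted medians.
Total weight W = 638; half = 319.
x-coordinate, sorted with cumulative weight:
  x=2 (Zeta, w=20) cum 20
  x=4 (Beta, w=100) cum 120
  x=6 (Alpha, w=4) cum 124
  x=8 (Theta, w=250) cum 374  ← median
  x=10 (Delta, w=2) cum 376
  x=12 (Gamma, w=250) cum 626
  x=13 (Epsilon, w=6) cum 632
  x=14 (Eta, w=6) cum 638
⇒ x* = 8
y-coordinate, sorted with cumulative weight:
  y=3 (Epsilon, w=6) cum 6
  y=6 (Gamma, w=250) cum 256
  y=7 (Beta, w=100) cum 356  ← median
  y=8 (Theta, w=250) cum 606
  y=17 (Eta, w=6) cum 612
  y=18 (Delta, w=2) cum 614
  y=19 (Zeta, w=20) cum 634
  y=19 (Alpha, w=4) cum 638
⇒ y* = 7

(8, 7)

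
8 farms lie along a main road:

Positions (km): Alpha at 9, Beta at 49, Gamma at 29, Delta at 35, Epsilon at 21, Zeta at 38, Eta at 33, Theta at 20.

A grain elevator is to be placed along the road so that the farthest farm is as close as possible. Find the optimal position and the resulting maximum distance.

location 29, max distance 20

The 1-center on a line is the midpoint of the two extreme points: leftmost at 9, rightmost at 49.
Optimal location = (9 + 49)/2 = 29; maximum distance = (49 − 9)/2 = 20.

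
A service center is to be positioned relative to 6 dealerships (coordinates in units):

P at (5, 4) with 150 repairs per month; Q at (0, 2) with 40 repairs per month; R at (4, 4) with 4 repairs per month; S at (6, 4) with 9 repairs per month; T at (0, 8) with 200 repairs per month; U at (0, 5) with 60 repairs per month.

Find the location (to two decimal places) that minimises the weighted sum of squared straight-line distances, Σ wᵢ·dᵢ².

The minimiser of Σwᵢ‖p−pᵢ‖² is the weighted centroid p* = (Σwᵢpᵢ)/(Σwᵢ).
Σwᵢ = 463.
Σwᵢxᵢ = 150·5 + 40·0 + 4·4 + 9·6 + 200·0 + 60·0 = 820.
Σwᵢyᵢ = 150·4 + 40·2 + 4·4 + 9·4 + 200·8 + 60·5 = 2632.
x* = 820/463 = 1.77, y* = 2632/463 = 5.68.

(1.77, 5.68)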